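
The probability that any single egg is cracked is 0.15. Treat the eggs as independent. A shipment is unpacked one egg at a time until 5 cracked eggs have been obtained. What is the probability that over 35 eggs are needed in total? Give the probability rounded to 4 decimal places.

Needing more than 35 eggs ⇔ fewer than 5 successes in the first 35. With X ~ Binomial(35, 0.15), P(Y > 35) = P(X ≤ 4).
  k=0: C(35,0)·0.15^0·0.85^35 = 0.003386
  k=1: C(35,1)·0.15^1·0.85^34 = 0.020912
  k=2: C(35,2)·0.15^2·0.85^33 = 0.062737
  k=3: C(35,3)·0.15^3·0.85^32 = 0.121784
  k=4: C(35,4)·0.15^4·0.85^31 = 0.171930
P(X ≤ 4) = 0.380749

0.3807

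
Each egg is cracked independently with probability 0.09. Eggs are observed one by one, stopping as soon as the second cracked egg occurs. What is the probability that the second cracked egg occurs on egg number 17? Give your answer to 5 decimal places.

Y = trial on which the second success occurs; negative binomial, r=2, p=0.09.
P(Y=17) = C(16,1) · p^2 · (1−p)^15
= 16 · 0.0081 · 0.24301 = 0.0314939

0.03149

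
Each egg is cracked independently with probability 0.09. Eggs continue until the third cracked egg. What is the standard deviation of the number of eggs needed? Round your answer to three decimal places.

18.359

Y = total eggs until the third success; negative binomial with r=3, p=0.09.
SD(Y) = √[r(1−p)/p²] = √(337.03704) = 18.35857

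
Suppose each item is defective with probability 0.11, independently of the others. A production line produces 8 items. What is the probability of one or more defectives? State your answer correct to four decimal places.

0.6063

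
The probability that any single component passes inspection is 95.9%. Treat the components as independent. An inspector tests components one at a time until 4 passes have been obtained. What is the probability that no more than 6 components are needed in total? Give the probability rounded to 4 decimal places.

0.9987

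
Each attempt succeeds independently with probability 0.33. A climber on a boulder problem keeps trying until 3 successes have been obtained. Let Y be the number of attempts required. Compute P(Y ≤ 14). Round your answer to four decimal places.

0.8899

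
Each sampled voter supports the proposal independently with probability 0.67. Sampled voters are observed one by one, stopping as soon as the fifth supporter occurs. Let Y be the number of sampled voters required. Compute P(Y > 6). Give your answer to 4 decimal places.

0.6422

Needing more than 6 sampled voters ⇔ fewer than 5 successes in the first 6. With X ~ Binomial(6, 0.67), P(Y > 6) = P(X ≤ 4).
  k=0: C(6,0)·0.67^0·0.33^6 = 0.001291
  k=1: C(6,1)·0.67^1·0.33^5 = 0.015732
  k=2: C(6,2)·0.67^2·0.33^4 = 0.079854
  k=3: C(6,3)·0.67^3·0.33^3 = 0.216170
  k=4: C(6,4)·0.67^4·0.33^2 = 0.329169
P(X ≤ 4) = 0.642217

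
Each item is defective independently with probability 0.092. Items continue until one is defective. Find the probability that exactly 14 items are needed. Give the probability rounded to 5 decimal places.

0.02624

Geometric (trials to first success), p = 0.092.
P(Y = 14) = (1−p)^13 · p = 0.28518 · 0.092 = 0.0262364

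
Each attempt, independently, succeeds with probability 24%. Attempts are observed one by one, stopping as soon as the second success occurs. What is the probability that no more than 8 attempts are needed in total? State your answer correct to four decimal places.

Finishing within 8 attempts ⇔ at least 2 successes in the first 8. With X ~ Binomial(8, 0.24), P(Y ≤ 8) = 1 − P(X ≤ 1).
  k=0: C(8,0)·0.24^0·0.76^8 = 0.111303
  k=1: C(8,1)·0.24^1·0.76^7 = 0.281188
1 − 0.392491 = 0.607509

0.6075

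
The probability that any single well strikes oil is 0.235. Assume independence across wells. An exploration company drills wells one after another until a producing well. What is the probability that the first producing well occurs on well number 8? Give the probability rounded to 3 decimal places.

0.036

Geometric (trials to first success), p = 0.235.
P(Y = 8) = (1−p)^7 · p = 0.15333 · 0.235 = 0.03603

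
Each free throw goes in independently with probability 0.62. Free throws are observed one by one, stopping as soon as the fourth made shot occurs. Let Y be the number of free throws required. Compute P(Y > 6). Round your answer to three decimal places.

0.414

Needing more than 6 free throws ⇔ fewer than 4 successes in the first 6. With X ~ Binomial(6, 0.62), P(Y > 6) = P(X ≤ 3).
  k=0: C(6,0)·0.62^0·0.38^6 = 0.00301
  k=1: C(6,1)·0.62^1·0.38^5 = 0.02948
  k=2: C(6,2)·0.62^2·0.38^4 = 0.12023
  k=3: C(6,3)·0.62^3·0.38^3 = 0.26155
P(X ≤ 3) = 0.41427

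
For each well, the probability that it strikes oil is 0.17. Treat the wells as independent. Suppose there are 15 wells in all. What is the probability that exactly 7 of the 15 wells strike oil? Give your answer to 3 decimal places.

0.006

X ~ Binomial(n=15, p=0.17).
P(X=7) = C(15,7) · p^7 · (1−p)^8
= 6435 · 4.1034e-06 · 0.22523 = 0.00595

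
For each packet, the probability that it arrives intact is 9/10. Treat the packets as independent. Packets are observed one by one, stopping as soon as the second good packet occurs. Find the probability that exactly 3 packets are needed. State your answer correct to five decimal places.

Y = trial on which the second success occurs; negative binomial, r=2, p=0.90.
P(Y=3) = C(2,1) · p^2 · (1−p)^1
= 2 · 0.81 · 0.1 = 0.1620000

0.16200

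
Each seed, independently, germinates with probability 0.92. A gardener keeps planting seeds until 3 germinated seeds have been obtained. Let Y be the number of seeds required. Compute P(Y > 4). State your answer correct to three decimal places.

0.034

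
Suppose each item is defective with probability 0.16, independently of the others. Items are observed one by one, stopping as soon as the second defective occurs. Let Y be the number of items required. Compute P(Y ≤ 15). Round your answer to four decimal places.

0.7179

Finishing within 15 items ⇔ at least 2 successes in the first 15. With X ~ Binomial(15, 0.16), P(Y ≤ 15) = 1 − P(X ≤ 1).
  k=0: C(15,0)·0.16^0·0.84^15 = 0.073146
  k=1: C(15,1)·0.16^1·0.84^14 = 0.208988
1 − 0.282134 = 0.717866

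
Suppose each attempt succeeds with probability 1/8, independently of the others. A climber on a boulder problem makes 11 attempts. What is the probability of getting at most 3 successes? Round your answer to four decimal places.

0.9610

X ~ Binomial(11, 0.125); P(X ≤ 3) = Σ C(11,k) p^k (1−p)^(11−k) over k:
  k=0: C(11,0)·0.125^0·0.875^11 = 0.230191
  k=1: C(11,1)·0.125^1·0.875^10 = 0.361729
  k=2: C(11,2)·0.125^2·0.875^9 = 0.258378
  k=3: C(11,3)·0.125^3·0.875^8 = 0.110733
Total = 0.961031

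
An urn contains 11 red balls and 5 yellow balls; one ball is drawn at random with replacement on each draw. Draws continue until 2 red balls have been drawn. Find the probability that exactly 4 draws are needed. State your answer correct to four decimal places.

0.1385

Y = trial on which the second success occurs; negative binomial, r=2, p=0.6875.
P(Y=4) = C(3,1) · p^2 · (1−p)^2
= 3 · 0.47266 · 0.097656 = 0.138474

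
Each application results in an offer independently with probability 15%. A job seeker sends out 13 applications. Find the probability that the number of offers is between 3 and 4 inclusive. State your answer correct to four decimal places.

0.2739

X ~ Binomial(13, 0.15); P(3 ≤ X ≤ 4) = Σ C(13,k) p^k (1−p)^(13−k) over k:
  k=3: C(13,3)·0.15^3·0.85^10 = 0.190033
  k=4: C(13,4)·0.15^4·0.85^9 = 0.083838
Total = 0.273871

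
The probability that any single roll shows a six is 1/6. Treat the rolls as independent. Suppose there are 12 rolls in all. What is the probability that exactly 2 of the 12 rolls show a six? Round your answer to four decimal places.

0.2961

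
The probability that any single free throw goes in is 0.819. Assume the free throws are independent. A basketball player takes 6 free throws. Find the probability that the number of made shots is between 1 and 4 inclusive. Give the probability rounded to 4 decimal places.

0.2980

X ~ Binomial(6, 0.819); P(1 ≤ X ≤ 4) = Σ C(6,k) p^k (1−p)^(6−k) over k:
  k=1: C(6,1)·0.819^1·0.181^5 = 0.000955
  k=2: C(6,2)·0.819^2·0.181^4 = 0.010799
  k=3: C(6,3)·0.819^3·0.181^3 = 0.065150
  k=4: C(6,4)·0.819^4·0.181^2 = 0.221098
Total = 0.298001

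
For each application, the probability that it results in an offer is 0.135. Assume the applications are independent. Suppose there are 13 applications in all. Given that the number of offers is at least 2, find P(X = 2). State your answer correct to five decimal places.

0.53373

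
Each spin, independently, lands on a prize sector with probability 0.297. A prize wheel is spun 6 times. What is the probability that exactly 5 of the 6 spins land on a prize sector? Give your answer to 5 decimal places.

0.00975

X ~ Binomial(n=6, p=0.297).
P(X=5) = C(6,5) · p^5 · (1−p)^1
= 6 · 0.0023109 · 0.703 = 0.0097474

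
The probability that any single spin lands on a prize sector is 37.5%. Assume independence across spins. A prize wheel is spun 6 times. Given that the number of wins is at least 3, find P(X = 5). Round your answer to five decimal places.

0.06884

X ~ Binomial(6, 0.375). Want P(X=5 | X≥3) = P(X=5) / P(X≥3).
P(X=5) = C(6,5)·0.375^5·0.625^1 = 0.0278091
P(X≥3) = 1 − 0.0596046 − 0.2145767 − 0.3218651 = 0.4039536
Ratio = 0.0278091 / 0.4039536 = 0.0688424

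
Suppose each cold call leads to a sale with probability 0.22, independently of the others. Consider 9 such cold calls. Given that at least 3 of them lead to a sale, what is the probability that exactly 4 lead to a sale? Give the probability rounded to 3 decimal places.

0.270

X ~ Binomial(9, 0.22). Want P(X=4 | X≥3) = P(X=4) / P(X≥3).
P(X=4) = C(9,4)·0.22^4·0.78^5 = 0.08522
P(X≥3) = 1 − 0.10687 − 0.27128 − 0.30606 = 0.31579
Ratio = 0.08522 / 0.31579 = 0.26986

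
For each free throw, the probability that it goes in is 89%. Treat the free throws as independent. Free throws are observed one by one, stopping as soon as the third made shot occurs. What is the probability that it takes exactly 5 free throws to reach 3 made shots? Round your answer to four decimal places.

Y = trial on which the third success occurs; negative binomial, r=3, p=0.89.
P(Y=5) = C(4,2) · p^3 · (1−p)^2
= 6 · 0.70497 · 0.0121 = 0.051181

0.0512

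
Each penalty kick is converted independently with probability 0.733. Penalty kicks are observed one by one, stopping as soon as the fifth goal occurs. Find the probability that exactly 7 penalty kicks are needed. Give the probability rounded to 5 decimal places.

0.22627

Y = trial on which the fifth success occurs; negative binomial, r=5, p=0.733.
P(Y=7) = C(6,4) · p^5 · (1−p)^2
= 15 · 0.2116 · 0.071289 = 0.2262735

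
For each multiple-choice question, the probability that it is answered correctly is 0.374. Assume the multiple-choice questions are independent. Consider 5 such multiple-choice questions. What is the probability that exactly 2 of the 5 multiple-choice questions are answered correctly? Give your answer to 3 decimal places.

X ~ Binomial(n=5, p=0.374).
P(X=2) = C(5,2) · p^2 · (1−p)^3
= 10 · 0.13988 · 0.24531 = 0.34314

0.343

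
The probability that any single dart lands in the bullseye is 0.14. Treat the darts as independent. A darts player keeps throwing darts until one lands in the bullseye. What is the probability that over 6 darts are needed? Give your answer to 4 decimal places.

Y = number of darts to the first success; geometric, p = 0.14.
P(Y > 6) = P(first 6 all fail) = (1−p)^6 = 0.404567

0.4046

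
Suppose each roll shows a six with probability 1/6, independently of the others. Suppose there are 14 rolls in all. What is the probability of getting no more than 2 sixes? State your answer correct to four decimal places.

0.5795

X ~ Binomial(14, 0.166667); P(X ≤ 2) = Σ C(14,k) p^k (1−p)^(14−k) over k:
  k=0: C(14,0)·0.166667^0·0.833333^14 = 0.077887
  k=1: C(14,1)·0.166667^1·0.833333^13 = 0.218082
  k=2: C(14,2)·0.166667^2·0.833333^12 = 0.283507
Total = 0.579476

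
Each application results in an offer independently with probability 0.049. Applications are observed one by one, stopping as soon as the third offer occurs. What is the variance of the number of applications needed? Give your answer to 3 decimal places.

1188.255

Y = total applications until the third success; negative binomial with r=3, p=0.049.
Var(Y) = r(1−p)/p² = 3·0.951 / 0.049² = 1188.25489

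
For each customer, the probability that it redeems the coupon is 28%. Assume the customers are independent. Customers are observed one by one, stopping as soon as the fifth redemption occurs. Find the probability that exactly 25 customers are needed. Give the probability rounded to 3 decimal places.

0.026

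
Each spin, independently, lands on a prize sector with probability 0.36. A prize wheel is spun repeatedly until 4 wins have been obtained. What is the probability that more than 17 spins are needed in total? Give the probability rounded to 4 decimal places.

Needing more than 17 spins ⇔ fewer than 4 successes in the first 17. With X ~ Binomial(17, 0.36), P(Y > 17) = P(X ≤ 3).
  k=0: C(17,0)·0.36^0·0.64^17 = 0.000507
  k=1: C(17,1)·0.36^1·0.64^16 = 0.004849
  k=2: C(17,2)·0.36^2·0.64^15 = 0.021819
  k=3: C(17,3)·0.36^3·0.64^14 = 0.061367
P(X ≤ 3) = 0.088542

0.0885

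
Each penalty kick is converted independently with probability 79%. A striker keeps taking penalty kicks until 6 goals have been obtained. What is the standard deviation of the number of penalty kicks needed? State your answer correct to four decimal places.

1.4209

Y = total penalty kicks until the sixth success; negative binomial with r=6, p=0.79.
SD(Y) = √[r(1−p)/p²] = √(2.018907) = 1.420883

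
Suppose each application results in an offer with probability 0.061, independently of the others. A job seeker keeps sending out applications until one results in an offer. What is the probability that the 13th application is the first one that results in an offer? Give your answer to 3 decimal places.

Geometric (trials to first success), p = 0.061.
P(Y = 13) = (1−p)^12 · p = 0.46988 · 0.061 = 0.02866

0.029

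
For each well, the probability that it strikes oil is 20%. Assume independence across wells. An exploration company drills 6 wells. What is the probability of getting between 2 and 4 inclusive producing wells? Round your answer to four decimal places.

0.3430

X ~ Binomial(6, 0.20); P(2 ≤ X ≤ 4) = Σ C(6,k) p^k (1−p)^(6−k) over k:
  k=2: C(6,2)·0.20^2·0.80^4 = 0.245760
  k=3: C(6,3)·0.20^3·0.80^3 = 0.081920
  k=4: C(6,4)·0.20^4·0.80^2 = 0.015360
Total = 0.343040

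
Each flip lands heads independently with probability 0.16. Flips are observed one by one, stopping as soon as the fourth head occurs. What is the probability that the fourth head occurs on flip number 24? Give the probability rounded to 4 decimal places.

Y = trial on which the fourth success occurs; negative binomial, r=4, p=0.16.
P(Y=24) = C(23,3) · p^4 · (1−p)^20
= 1771 · 0.00065536 · 0.03059 = 0.035505

0.0355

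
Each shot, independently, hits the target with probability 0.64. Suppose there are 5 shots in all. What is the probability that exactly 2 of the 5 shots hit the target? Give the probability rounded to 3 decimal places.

0.191

X ~ Binomial(n=5, p=0.64).
P(X=2) = C(5,2) · p^2 · (1−p)^3
= 10 · 0.4096 · 0.046656 = 0.19110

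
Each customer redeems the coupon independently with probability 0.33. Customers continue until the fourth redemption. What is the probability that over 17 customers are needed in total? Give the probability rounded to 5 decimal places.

0.13657

Needing more than 17 customers ⇔ fewer than 4 successes in the first 17. With X ~ Binomial(17, 0.33), P(Y > 17) = P(X ≤ 3).
  k=0: C(17,0)·0.33^0·0.67^17 = 0.0011048
  k=1: C(17,1)·0.33^1·0.67^16 = 0.0092504
  k=2: C(17,2)·0.33^2·0.67^15 = 0.0364493
  k=3: C(17,3)·0.33^3·0.67^14 = 0.0897631
P(X ≤ 3) = 0.1365675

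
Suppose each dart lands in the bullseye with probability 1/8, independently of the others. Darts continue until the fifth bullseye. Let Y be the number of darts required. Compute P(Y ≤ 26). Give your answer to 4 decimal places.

0.2187

Finishing within 26 darts ⇔ at least 5 successes in the first 26. With X ~ Binomial(26, 0.125), P(Y ≤ 26) = 1 − P(X ≤ 4).
  k=0: C(26,0)·0.125^0·0.875^26 = 0.031061
  k=1: C(26,1)·0.125^1·0.875^25 = 0.115368
  k=2: C(26,2)·0.125^2·0.875^24 = 0.206014
  k=3: C(26,3)·0.125^3·0.875^23 = 0.235445
  k=4: C(26,4)·0.125^4·0.875^22 = 0.193401
1 − 0.781288 = 0.218712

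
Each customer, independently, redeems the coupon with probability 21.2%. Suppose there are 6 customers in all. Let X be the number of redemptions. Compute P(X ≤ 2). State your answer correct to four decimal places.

X ~ Binomial(6, 0.212); P(X ≤ 2) = Σ C(6,k) p^k (1−p)^(6−k) over k:
  k=0: C(6,0)·0.212^0·0.788^6 = 0.239418
  k=1: C(6,1)·0.212^1·0.788^5 = 0.386472
  k=2: C(6,2)·0.212^2·0.788^4 = 0.259937
Total = 0.885827

0.8858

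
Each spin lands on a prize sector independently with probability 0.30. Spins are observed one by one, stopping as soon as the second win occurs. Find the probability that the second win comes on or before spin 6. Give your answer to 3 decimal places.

Finishing within 6 spins ⇔ at least 2 successes in the first 6. With X ~ Binomial(6, 0.30), P(Y ≤ 6) = 1 − P(X ≤ 1).
  k=0: C(6,0)·0.30^0·0.70^6 = 0.11765
  k=1: C(6,1)·0.30^1·0.70^5 = 0.30253
1 − 0.42018 = 0.57983

0.580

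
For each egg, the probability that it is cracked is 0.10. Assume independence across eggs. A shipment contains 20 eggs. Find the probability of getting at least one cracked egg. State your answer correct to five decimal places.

P(at least one) = 1 − P(none) = 1 − (1 − 0.10)^20
= 1 − 0.1215767 = 0.8784233

0.87842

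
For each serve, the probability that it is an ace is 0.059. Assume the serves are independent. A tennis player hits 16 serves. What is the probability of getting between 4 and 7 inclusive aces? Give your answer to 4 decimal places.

0.0124

X ~ Binomial(16, 0.059); P(4 ≤ X ≤ 7) = Σ C(16,k) p^k (1−p)^(16−k) over k:
  k=4: C(16,4)·0.059^4·0.941^12 = 0.010631
  k=5: C(16,5)·0.059^5·0.941^11 = 0.001600
  k=6: C(16,6)·0.059^6·0.941^10 = 0.000184
  k=7: C(16,7)·0.059^7·0.941^9 = 0.000016
Total = 0.012431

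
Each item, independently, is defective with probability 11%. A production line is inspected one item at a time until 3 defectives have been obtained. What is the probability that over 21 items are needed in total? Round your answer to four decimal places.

0.5887

Needing more than 21 items ⇔ fewer than 3 successes in the first 21. With X ~ Binomial(21, 0.11), P(Y > 21) = P(X ≤ 2).
  k=0: C(21,0)·0.11^0·0.89^21 = 0.086535
  k=1: C(21,1)·0.11^1·0.89^20 = 0.224601
  k=2: C(21,2)·0.11^2·0.89^19 = 0.277597
P(X ≤ 2) = 0.588733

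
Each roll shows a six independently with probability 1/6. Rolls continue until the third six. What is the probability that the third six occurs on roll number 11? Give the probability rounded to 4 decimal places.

0.0485

Y = trial on which the third success occurs; negative binomial, r=3, p=0.166667.
P(Y=11) = C(10,2) · p^3 · (1−p)^8
= 45 · 0.0046296 · 0.23257 = 0.048452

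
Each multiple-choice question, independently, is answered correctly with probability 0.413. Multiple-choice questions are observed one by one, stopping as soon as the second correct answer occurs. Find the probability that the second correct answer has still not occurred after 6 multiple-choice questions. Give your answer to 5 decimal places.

0.21361

Needing more than 6 multiple-choice questions ⇔ fewer than 2 successes in the first 6. With X ~ Binomial(6, 0.413), P(Y > 6) = P(X ≤ 1).
  k=0: C(6,0)·0.413^0·0.587^6 = 0.0409099
  k=1: C(6,1)·0.413^1·0.587^5 = 0.1726998
P(X ≤ 1) = 0.2136097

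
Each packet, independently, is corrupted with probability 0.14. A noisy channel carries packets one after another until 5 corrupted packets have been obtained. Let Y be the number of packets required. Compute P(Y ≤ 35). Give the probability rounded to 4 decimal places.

0.5540

Finishing within 35 packets ⇔ at least 5 successes in the first 35. With X ~ Binomial(35, 0.14), P(Y ≤ 35) = 1 − P(X ≤ 4).
  k=0: C(35,0)·0.14^0·0.86^35 = 0.005099
  k=1: C(35,1)·0.14^1·0.86^34 = 0.029050
  k=2: C(35,2)·0.14^2·0.86^33 = 0.080394
  k=3: C(35,3)·0.14^3·0.86^32 = 0.143961
  k=4: C(35,4)·0.14^4·0.86^31 = 0.187484
1 − 0.445987 = 0.554013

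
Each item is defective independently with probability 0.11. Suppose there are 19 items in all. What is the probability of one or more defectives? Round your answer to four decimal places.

P(at least one) = 1 − P(none) = 1 − (1 − 0.11)^19
= 1 − 0.109247 = 0.890753

0.8908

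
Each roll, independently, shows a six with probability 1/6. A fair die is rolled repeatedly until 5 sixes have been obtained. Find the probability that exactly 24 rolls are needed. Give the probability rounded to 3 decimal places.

Y = trial on which the fifth success occurs; negative binomial, r=5, p=0.166667.
P(Y=24) = C(23,4) · p^5 · (1−p)^19
= 8855 · 0.0001286 · 0.031301 = 0.03564

0.036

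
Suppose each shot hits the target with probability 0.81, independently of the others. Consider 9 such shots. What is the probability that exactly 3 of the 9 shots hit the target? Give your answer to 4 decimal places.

0.0021

X ~ Binomial(n=9, p=0.81).
P(X=3) = C(9,3) · p^3 · (1−p)^6
= 84 · 0.53144 · 4.7046e-05 = 0.002100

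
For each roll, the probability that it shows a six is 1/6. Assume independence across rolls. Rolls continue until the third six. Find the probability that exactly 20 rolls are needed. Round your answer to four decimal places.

0.0357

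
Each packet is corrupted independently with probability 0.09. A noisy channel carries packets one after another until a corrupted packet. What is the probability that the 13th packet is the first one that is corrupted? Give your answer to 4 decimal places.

Geometric (trials to first success), p = 0.09.
P(Y = 13) = (1−p)^12 · p = 0.32248 · 0.09 = 0.029023

0.0290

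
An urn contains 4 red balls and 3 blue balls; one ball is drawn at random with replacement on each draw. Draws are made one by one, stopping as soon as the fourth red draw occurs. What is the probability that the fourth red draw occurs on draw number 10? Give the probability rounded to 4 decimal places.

Y = trial on which the fourth success occurs; negative binomial, r=4, p=0.571429.
P(Y=10) = C(9,3) · p^4 · (1−p)^6
= 84 · 0.10662 · 0.0061964 = 0.055497

0.0555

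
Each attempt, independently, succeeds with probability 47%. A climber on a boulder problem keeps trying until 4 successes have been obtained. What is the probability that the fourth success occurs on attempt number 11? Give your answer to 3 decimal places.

Y = trial on which the fourth success occurs; negative binomial, r=4, p=0.47.
P(Y=11) = C(10,3) · p^4 · (1−p)^7
= 120 · 0.048797 · 0.011747 = 0.06879

0.069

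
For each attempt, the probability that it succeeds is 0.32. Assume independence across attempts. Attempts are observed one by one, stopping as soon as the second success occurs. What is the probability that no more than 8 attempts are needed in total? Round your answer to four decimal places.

0.7822

Finishing within 8 attempts ⇔ at least 2 successes in the first 8. With X ~ Binomial(8, 0.32), P(Y ≤ 8) = 1 − P(X ≤ 1).
  k=0: C(8,0)·0.32^0·0.68^8 = 0.045716
  k=1: C(8,1)·0.32^1·0.68^7 = 0.172109
1 − 0.217825 = 0.782175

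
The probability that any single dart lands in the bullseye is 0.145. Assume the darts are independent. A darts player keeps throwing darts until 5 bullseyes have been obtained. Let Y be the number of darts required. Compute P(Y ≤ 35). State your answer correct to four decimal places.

0.5872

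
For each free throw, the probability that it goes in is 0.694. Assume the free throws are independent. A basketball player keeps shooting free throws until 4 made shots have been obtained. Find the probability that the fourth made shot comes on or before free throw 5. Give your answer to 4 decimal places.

Finishing within 5 free throws ⇔ at least 4 successes in the first 5. With X ~ Binomial(5, 0.694), P(Y ≤ 5) = 1 − P(X ≤ 3).
  k=0: C(5,0)·0.694^0·0.306^5 = 0.002683
  k=1: C(5,1)·0.694^1·0.306^4 = 0.030424
  k=2: C(5,2)·0.694^2·0.306^3 = 0.138001
  k=3: C(5,3)·0.694^3·0.306^2 = 0.312983
1 − 0.484092 = 0.515908

0.5159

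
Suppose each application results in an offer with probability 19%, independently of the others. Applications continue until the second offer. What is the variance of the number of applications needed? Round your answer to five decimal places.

44.87535

Y = total applications until the second success; negative binomial with r=2, p=0.19.
Var(Y) = r(1−p)/p² = 2·0.81 / 0.19² = 44.8753463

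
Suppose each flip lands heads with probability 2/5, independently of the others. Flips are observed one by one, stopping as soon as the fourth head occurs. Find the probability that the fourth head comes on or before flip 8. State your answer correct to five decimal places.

0.40591

Finishing within 8 flips ⇔ at least 4 successes in the first 8. With X ~ Binomial(8, 0.40), P(Y ≤ 8) = 1 − P(X ≤ 3).
  k=0: C(8,0)·0.40^0·0.60^8 = 0.0167962
  k=1: C(8,1)·0.40^1·0.60^7 = 0.0895795
  k=2: C(8,2)·0.40^2·0.60^6 = 0.2090189
  k=3: C(8,3)·0.40^3·0.60^5 = 0.2786918
1 − 0.5940864 = 0.4059136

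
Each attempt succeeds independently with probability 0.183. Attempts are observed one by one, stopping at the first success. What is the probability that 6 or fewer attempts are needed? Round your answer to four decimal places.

Y = number of attempts to the first success; geometric, p = 0.183.
P(Y ≤ 6) = 1 − (1−p)^6 = 1 − 0.297394 = 0.702606

0.7026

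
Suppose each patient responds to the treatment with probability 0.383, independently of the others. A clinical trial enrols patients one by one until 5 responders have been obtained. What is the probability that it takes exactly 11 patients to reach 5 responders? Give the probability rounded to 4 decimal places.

Y = trial on which the fifth success occurs; negative binomial, r=5, p=0.383.
P(Y=11) = C(10,4) · p^5 · (1−p)^6
= 210 · 0.0082413 · 0.055171 = 0.095483

0.0955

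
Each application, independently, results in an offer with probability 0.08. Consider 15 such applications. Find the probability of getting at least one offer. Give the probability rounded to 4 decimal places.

0.7137

P(at least one) = 1 − P(none) = 1 − (1 − 0.08)^15
= 1 − 0.286297 = 0.713703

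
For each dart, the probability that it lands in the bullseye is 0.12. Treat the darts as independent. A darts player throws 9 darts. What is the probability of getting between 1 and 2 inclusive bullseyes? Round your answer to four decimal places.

0.6003

X ~ Binomial(9, 0.12); P(1 ≤ X ≤ 2) = Σ C(9,k) p^k (1−p)^(9−k) over k:
  k=1: C(9,1)·0.12^1·0.88^8 = 0.388405
  k=2: C(9,2)·0.12^2·0.88^7 = 0.211857
Total = 0.600263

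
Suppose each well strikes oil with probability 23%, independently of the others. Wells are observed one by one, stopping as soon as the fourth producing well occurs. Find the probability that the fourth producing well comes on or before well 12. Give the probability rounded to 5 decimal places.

0.29035

Finishing within 12 wells ⇔ at least 4 successes in the first 12. With X ~ Binomial(12, 0.23), P(Y ≤ 12) = 1 − P(X ≤ 3).
  k=0: C(12,0)·0.23^0·0.77^12 = 0.0434399
  k=1: C(12,1)·0.23^1·0.77^11 = 0.1557066
  k=2: C(12,2)·0.23^2·0.77^10 = 0.2558037
  k=3: C(12,3)·0.23^3·0.77^9 = 0.2546963
1 − 0.7096466 = 0.2903534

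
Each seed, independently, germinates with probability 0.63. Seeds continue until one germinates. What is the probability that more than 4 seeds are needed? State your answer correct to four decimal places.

Y = number of seeds to the first success; geometric, p = 0.63.
P(Y > 4) = P(first 4 all fail) = (1−p)^4 = 0.018742

0.0187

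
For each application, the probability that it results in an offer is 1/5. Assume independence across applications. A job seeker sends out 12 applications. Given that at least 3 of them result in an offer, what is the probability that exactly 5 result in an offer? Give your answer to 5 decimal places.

X ~ Binomial(12, 0.20). Want P(X=5 | X≥3) = P(X=5) / P(X≥3).
P(X=5) = C(12,5)·0.20^5·0.80^7 = 0.0531502
P(X≥3) = 1 − 0.0687195 − 0.2061584 − 0.2834678 = 0.4416543
Ratio = 0.0531502 / 0.4416543 = 0.1203435

0.12034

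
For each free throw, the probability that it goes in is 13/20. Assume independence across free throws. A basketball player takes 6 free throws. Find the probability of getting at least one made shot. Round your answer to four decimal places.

P(at least one) = 1 − P(none) = 1 − (1 − 0.65)^6
= 1 − 0.001838 = 0.998162

0.9982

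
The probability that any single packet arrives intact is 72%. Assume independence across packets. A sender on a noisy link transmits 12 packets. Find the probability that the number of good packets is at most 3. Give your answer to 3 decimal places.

0.001

X ~ Binomial(12, 0.72); P(X ≤ 3) = Σ C(12,k) p^k (1−p)^(12−k) over k:
  k=0: C(12,0)·0.72^0·0.28^12 = 0.00000
  k=1: C(12,1)·0.72^1·0.28^11 = 0.00001
  k=2: C(12,2)·0.72^2·0.28^10 = 0.00010
  k=3: C(12,3)·0.72^3·0.28^9 = 0.00087
Total = 0.00098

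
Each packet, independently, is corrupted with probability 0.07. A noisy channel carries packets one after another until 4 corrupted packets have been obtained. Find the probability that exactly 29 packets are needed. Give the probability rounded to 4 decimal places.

0.0128

Y = trial on which the fourth success occurs; negative binomial, r=4, p=0.07.
P(Y=29) = C(28,3) · p^4 · (1−p)^25
= 3276 · 2.401e-05 · 0.16296 = 0.012818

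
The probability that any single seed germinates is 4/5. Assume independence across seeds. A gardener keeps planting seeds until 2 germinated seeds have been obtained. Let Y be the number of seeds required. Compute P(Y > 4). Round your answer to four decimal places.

Needing more than 4 seeds ⇔ fewer than 2 successes in the first 4. With X ~ Binomial(4, 0.80), P(Y > 4) = P(X ≤ 1).
  k=0: C(4,0)·0.80^0·0.20^4 = 0.001600
  k=1: C(4,1)·0.80^1·0.20^3 = 0.025600
P(X ≤ 1) = 0.027200

0.0272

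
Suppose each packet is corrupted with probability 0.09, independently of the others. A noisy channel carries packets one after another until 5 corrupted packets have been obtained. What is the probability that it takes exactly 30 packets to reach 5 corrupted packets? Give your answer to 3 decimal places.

0.013

Y = trial on which the fifth success occurs; negative binomial, r=5, p=0.09.
P(Y=30) = C(29,4) · p^5 · (1−p)^25
= 23751 · 5.9049e-06 · 0.094631 = 0.01327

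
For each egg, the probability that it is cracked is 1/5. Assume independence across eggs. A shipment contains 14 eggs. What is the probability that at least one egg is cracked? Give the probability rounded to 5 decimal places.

0.95602

P(at least one) = 1 − P(none) = 1 − (1 − 0.20)^14
= 1 − 0.0439805 = 0.9560195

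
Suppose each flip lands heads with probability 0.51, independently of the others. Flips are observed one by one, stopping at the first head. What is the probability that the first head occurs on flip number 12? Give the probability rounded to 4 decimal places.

0.0002

Geometric (trials to first success), p = 0.51.
P(Y = 12) = (1−p)^11 · p = 0.00039098 · 0.51 = 0.000199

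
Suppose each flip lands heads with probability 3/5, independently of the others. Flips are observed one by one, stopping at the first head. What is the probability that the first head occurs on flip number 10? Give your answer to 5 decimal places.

0.00016

Geometric (trials to first success), p = 0.60.
P(Y = 10) = (1−p)^9 · p = 0.00026214 · 0.60 = 0.0001573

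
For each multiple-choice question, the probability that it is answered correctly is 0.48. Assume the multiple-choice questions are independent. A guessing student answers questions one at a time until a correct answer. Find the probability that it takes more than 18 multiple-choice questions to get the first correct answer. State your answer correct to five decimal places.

Y = number of multiple-choice questions to the first success; geometric, p = 0.48.
P(Y > 18) = P(first 18 all fail) = (1−p)^18 = 0.0000077

0.00001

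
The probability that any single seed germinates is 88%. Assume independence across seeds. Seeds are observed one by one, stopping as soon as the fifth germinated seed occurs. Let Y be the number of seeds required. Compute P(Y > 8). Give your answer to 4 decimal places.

0.0097

Needing more than 8 seeds ⇔ fewer than 5 successes in the first 8. With X ~ Binomial(8, 0.88), P(Y > 8) = P(X ≤ 4).
  k=0: C(8,0)·0.88^0·0.12^8 = 0.000000
  k=1: C(8,1)·0.88^1·0.12^7 = 0.000003
  k=2: C(8,2)·0.88^2·0.12^6 = 0.000065
  k=3: C(8,3)·0.88^3·0.12^5 = 0.000950
  k=4: C(8,4)·0.88^4·0.12^4 = 0.008705
P(X ≤ 4) = 0.009722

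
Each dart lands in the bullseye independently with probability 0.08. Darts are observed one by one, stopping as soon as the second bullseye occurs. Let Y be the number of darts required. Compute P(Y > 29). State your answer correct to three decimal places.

0.314

Needing more than 29 darts ⇔ fewer than 2 successes in the first 29. With X ~ Binomial(29, 0.08), P(Y > 29) = P(X ≤ 1).
  k=0: C(29,0)·0.08^0·0.92^29 = 0.08909
  k=1: C(29,1)·0.08^1·0.92^28 = 0.22467
P(X ≤ 1) = 0.31376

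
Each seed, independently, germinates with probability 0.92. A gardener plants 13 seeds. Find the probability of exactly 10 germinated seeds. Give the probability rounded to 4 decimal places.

0.0636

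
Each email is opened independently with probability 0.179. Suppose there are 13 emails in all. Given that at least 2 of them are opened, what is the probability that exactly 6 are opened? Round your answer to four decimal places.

X ~ Binomial(13, 0.179). Want P(X=6 | X≥2) = P(X=6) / P(X≥2).
P(X=6) = C(13,6)·0.179^6·0.821^7 = 0.014192
P(X≥2) = 1 − 0.076995 − 0.218230 = 0.704775
Ratio = 0.014192 / 0.704775 = 0.020137

0.0201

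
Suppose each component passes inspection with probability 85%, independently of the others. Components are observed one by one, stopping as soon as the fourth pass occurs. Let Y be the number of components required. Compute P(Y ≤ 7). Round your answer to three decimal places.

Finishing within 7 components ⇔ at least 4 successes in the first 7. With X ~ Binomial(7, 0.85), P(Y ≤ 7) = 1 − P(X ≤ 3).
  k=0: C(7,0)·0.85^0·0.15^7 = 0.00000
  k=1: C(7,1)·0.85^1·0.15^6 = 0.00007
  k=2: C(7,2)·0.85^2·0.15^5 = 0.00115
  k=3: C(7,3)·0.85^3·0.15^4 = 0.01088
1 − 0.01210 = 0.98790

0.988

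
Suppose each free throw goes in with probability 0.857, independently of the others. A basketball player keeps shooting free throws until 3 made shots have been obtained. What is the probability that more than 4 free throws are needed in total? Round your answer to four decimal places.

0.1006

Needing more than 4 free throws ⇔ fewer than 3 successes in the first 4. With X ~ Binomial(4, 0.857), P(Y > 4) = P(X ≤ 2).
  k=0: C(4,0)·0.857^0·0.143^4 = 0.000418
  k=1: C(4,1)·0.857^1·0.143^3 = 0.010024
  k=2: C(4,2)·0.857^2·0.143^2 = 0.090112
P(X ≤ 2) = 0.100555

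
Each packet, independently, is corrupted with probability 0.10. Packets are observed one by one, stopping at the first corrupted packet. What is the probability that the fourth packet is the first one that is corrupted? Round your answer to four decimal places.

Geometric (trials to first success), p = 0.10.
P(Y = 4) = (1−p)^3 · p = 0.729 · 0.10 = 0.072900

0.0729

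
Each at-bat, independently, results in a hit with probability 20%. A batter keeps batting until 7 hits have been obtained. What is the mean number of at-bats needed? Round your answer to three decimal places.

Y = total at-bats until the seventh success; negative binomial with r=7, p=0.20.
E[Y] = r / p = 7 / 0.20 = 35.00000

35.000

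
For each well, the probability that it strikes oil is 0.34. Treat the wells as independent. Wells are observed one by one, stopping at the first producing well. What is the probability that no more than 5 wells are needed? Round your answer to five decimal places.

0.87477

Y = number of wells to the first success; geometric, p = 0.34.
P(Y ≤ 5) = 1 − (1−p)^5 = 1 − 0.1252333 = 0.8747667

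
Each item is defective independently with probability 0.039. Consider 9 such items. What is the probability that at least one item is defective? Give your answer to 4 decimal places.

P(at least one) = 1 − P(none) = 1 − (1 − 0.039)^9
= 1 − 0.699054 = 0.300946

0.3009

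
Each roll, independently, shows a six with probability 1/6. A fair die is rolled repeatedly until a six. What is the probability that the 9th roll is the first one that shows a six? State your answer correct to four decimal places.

0.0388

Geometric (trials to first success), p = 0.166667.
P(Y = 9) = (1−p)^8 · p = 0.23257 · 0.166667 = 0.038761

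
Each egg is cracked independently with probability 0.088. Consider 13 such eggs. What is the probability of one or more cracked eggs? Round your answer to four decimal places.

P(at least one) = 1 − P(none) = 1 − (1 − 0.088)^13
= 1 − 0.301949 = 0.698051

0.6981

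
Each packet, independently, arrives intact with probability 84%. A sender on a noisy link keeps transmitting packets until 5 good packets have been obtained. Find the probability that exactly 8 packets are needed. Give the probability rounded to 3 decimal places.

Y = trial on which the fifth success occurs; negative binomial, r=5, p=0.84.
P(Y=8) = C(7,4) · p^5 · (1−p)^3
= 35 · 0.41821 · 0.004096 = 0.05995

0.060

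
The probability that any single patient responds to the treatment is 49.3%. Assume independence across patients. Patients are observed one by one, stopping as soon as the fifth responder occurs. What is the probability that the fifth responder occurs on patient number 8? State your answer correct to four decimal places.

Y = trial on which the fifth success occurs; negative binomial, r=5, p=0.493.
P(Y=8) = C(7,4) · p^5 · (1−p)^3
= 35 · 0.029123 · 0.13032 = 0.132839

0.1328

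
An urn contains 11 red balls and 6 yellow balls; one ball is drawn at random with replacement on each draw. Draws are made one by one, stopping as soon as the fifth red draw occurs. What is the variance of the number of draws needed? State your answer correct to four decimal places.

Y = total draws until the fifth success; negative binomial with r=5, p=0.647059.
Var(Y) = r(1−p)/p² = 5·0.352941 / 0.647059² = 4.214876

4.2149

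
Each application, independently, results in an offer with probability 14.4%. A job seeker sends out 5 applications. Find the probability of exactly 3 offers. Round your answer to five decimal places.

X ~ Binomial(n=5, p=0.144).
P(X=3) = C(5,3) · p^3 · (1−p)^2
= 10 · 0.002986 · 0.73274 = 0.0218794

0.02188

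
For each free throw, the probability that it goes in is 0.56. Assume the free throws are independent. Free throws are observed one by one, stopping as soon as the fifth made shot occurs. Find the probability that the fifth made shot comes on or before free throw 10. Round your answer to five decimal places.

0.75930

Finishing within 10 free throws ⇔ at least 5 successes in the first 10. With X ~ Binomial(10, 0.56), P(Y ≤ 10) = 1 − P(X ≤ 4).
  k=0: C(10,0)·0.56^0·0.44^10 = 0.0002720
  k=1: C(10,1)·0.56^1·0.44^9 = 0.0034615
  k=2: C(10,2)·0.56^2·0.44^8 = 0.0198249
  k=3: C(10,3)·0.56^3·0.44^7 = 0.0672844
  k=4: C(10,4)·0.56^4·0.44^6 = 0.1498606
1 − 0.2407033 = 0.7592967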